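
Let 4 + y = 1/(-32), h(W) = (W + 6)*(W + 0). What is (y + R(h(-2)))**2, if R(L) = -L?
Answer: 16129/1024 ≈ 15.751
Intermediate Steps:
h(W) = W*(6 + W) (h(W) = (6 + W)*W = W*(6 + W))
y = -129/32 (y = -4 + 1/(-32) = -4 - 1/32 = -129/32 ≈ -4.0313)
(y + R(h(-2)))**2 = (-129/32 - (-2)*(6 - 2))**2 = (-129/32 - (-2)*4)**2 = (-129/32 - 1*(-8))**2 = (-129/32 + 8)**2 = (127/32)**2 = 16129/1024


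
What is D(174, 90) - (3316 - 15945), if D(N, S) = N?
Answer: 12803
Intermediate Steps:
D(174, 90) - (3316 - 15945) = 174 - (3316 - 15945) = 174 - 1*(-12629) = 174 + 12629 = 12803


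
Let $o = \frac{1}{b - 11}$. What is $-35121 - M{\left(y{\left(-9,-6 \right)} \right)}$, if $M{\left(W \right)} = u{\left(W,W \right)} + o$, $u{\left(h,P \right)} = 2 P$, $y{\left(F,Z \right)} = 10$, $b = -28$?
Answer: $- \frac{1370498}{39} \approx -35141.0$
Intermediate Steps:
$o = - \frac{1}{39}$ ($o = \frac{1}{-28 - 11} = \frac{1}{-39} = - \frac{1}{39} \approx -0.025641$)
$M{\left(W \right)} = - \frac{1}{39} + 2 W$ ($M{\left(W \right)} = 2 W - \frac{1}{39} = - \frac{1}{39} + 2 W$)
$-35121 - M{\left(y{\left(-9,-6 \right)} \right)} = -35121 - \left(- \frac{1}{39} + 2 \cdot 10\right) = -35121 - \left(- \frac{1}{39} + 20\right) = -35121 - \frac{779}{39} = - \frac{1370498}{39}$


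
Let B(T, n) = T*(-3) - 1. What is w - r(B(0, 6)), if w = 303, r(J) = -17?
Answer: 320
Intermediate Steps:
B(T, n) = -1 - 3*T (B(T, n) = -3*T - 1 = -1 - 3*T)
w - r(B(0, 6)) = 303 - 1*(-17) = 303 + 17 = 320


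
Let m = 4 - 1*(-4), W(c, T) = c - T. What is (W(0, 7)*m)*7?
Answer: -392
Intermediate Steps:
m = 8 (m = 4 + 4 = 8)
(W(0, 7)*m)*7 = ((0 - 1*7)*8)*7 = ((0 - 7)*8)*7 = -7*8*7 = -56*7 = -392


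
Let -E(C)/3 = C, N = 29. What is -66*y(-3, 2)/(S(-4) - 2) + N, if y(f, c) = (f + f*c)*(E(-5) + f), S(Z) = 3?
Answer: 7157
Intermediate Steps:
E(C) = -3*C
y(f, c) = (15 + f)*(f + c*f) (y(f, c) = (f + f*c)*(-3*(-5) + f) = (f + c*f)*(15 + f) = (15 + f)*(f + c*f))
-66*y(-3, 2)/(S(-4) - 2) + N = -66*(-3*(15 - 3 + 15*2 + 2*(-3)))/(3 - 2) + 29 = -66*(-3*(15 - 3 + 30 - 6))/1 + 29 = -66*(-3*36) + 29 = -(-7128) + 29 = -66*(-108) + 29 = 7128 + 29 = 7157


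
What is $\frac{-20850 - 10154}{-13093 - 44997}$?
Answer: $\frac{15502}{29045} \approx 0.53372$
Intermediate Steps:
$\frac{-20850 - 10154}{-13093 - 44997} = - \frac{31004}{-58090} = \left(-31004\right) \left(- \frac{1}{58090}\right) = \frac{15502}{29045}$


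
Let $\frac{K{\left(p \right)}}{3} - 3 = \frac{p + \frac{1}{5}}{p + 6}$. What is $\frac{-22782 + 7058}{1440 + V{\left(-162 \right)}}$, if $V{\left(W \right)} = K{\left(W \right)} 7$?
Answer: $- \frac{4088240}{396443} \approx -10.312$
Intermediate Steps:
$K{\left(p \right)} = 9 + \frac{3 \left(\frac{1}{5} + p\right)}{6 + p}$ ($K{\left(p \right)} = 9 + 3 \frac{p + \frac{1}{5}}{p + 6} = 9 + 3 \frac{p + \frac{1}{5}}{6 + p} = 9 + 3 \frac{\frac{1}{5} + p}{6 + p} = 9 + \frac{3 \left(\frac{1}{5} + p\right)}{6 + p}$)
$V{\left(W \right)} = \frac{21 \left(91 + 20 W\right)}{5 \left(6 + W\right)}$ ($V{\left(W \right)} = \frac{3 \left(91 + 20 W\right)}{5 \left(6 + W\right)} 7 = \frac{21 \left(91 + 20 W\right)}{5 \left(6 + W\right)}$)
$\frac{-22782 + 7058}{1440 + V{\left(-162 \right)}} = \frac{-22782 + 7058}{1440 + \frac{21 \left(91 + 20 \left(-162\right)\right)}{5 \left(6 - 162\right)}} = - \frac{15724}{1440 + \frac{21 \left(91 - 3240\right)}{5 \left(-156\right)}} = - \frac{15724}{1440 + \frac{21}{5} \left(- \frac{1}{156}\right) \left(-3149\right)} = - \frac{15724}{1440 + \frac{22043}{260}} = - \frac{15724}{\frac{396443}{260}} = \left(-15724\right) \frac{260}{396443} = - \frac{4088240}{396443}$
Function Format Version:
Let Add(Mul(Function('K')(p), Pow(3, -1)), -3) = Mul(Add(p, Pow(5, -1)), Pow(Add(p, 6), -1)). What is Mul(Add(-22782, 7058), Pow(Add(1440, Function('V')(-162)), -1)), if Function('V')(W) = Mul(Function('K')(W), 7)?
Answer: Rational(-4088240, 396443) ≈ -10.312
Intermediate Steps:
Function('K')(p) = Add(9, Mul(3, Pow(Add(6, p), -1), Add(Rational(1, 5), p))) (Function('K')(p) = Add(9, Mul(3, Mul(Add(p, Pow(5, -1)), Pow(Add(p, 6), -1)))) = Add(9, Mul(3, Mul(Add(p, Rational(1, 5)), Pow(Add(6, p), -1)))) = Add(9, Mul(3, Mul(Add(Rational(1, 5), p), Pow(Add(6, p), -1)))) = Add(9, Mul(3, Mul(Pow(Add(6, p), -1), Add(Rational(1, 5), p)))) = Add(9, Mul(3, Pow(Add(6, p), -1), Add(Rational(1, 5), p))))
Function('V')(W) = Mul(Rational(21, 5), Pow(Add(6, W), -1), Add(91, Mul(20, W))) (Function('V')(W) = Mul(Mul(Rational(3, 5), Pow(Add(6, W), -1), Add(91, Mul(20, W))), 7) = Mul(Rational(21, 5), Pow(Add(6, W), -1), Add(91, Mul(20, W))))
Mul(Add(-22782, 7058), Pow(Add(1440, Function('V')(-162)), -1)) = Mul(Add(-22782, 7058), Pow(Add(1440, Mul(Rational(21, 5), Pow(Add(6, -162), -1), Add(91, Mul(20, -162)))), -1)) = Mul(-15724, Pow(Add(1440, Mul(Rational(21, 5), Pow(-156, -1), Add(91, -3240))), -1)) = Mul(-15724, Pow(Add(1440, Mul(Rational(21, 5), Rational(-1, 156), -3149)), -1)) = Mul(-15724, Pow(Add(1440, Rational(22043, 260)), -1)) = Mul(-15724, Pow(Rational(396443, 260), -1)) = Mul(-15724, Rational(260, 396443)) = Rational(-4088240, 396443)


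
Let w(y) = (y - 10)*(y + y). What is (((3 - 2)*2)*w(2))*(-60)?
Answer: 3840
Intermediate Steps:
w(y) = 2*y*(-10 + y) (w(y) = (-10 + y)*(2*y) = 2*y*(-10 + y))
(((3 - 2)*2)*w(2))*(-60) = (((3 - 2)*2)*(2*2*(-10 + 2)))*(-60) = ((1*2)*(2*2*(-8)))*(-60) = (2*(-32))*(-60) = -64*(-60) = 3840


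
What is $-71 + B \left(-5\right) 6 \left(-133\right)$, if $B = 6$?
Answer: $23869$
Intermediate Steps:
$-71 + B \left(-5\right) 6 \left(-133\right) = -71 + 6 \left(-5\right) 6 \left(-133\right) = -71 + \left(-30\right) 6 \left(-133\right) = -71 - -23940 = -71 + 23940 = 23869$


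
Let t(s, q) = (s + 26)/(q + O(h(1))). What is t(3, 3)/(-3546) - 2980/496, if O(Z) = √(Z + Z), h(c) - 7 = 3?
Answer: -4841447/806124 - 29*√5/19503 ≈ -6.0092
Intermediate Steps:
h(c) = 10 (h(c) = 7 + 3 = 10)
O(Z) = √2*√Z (O(Z) = √(2*Z) = √2*√Z)
t(s, q) = (26 + s)/(q + 2*√5) (t(s, q) = (s + 26)/(q + √2*√10) = (26 + s)/(q + 2*√5))
t(3, 3)/(-3546) - 2980/496 = ((26 + 3)/(3 + 2*√5))/(-3546) - 2980/496 = (29/(3 + 2*√5))*(-1/3546) - 2980*1/496 = (29/(3 + 2*√5))*(-1/3546) - 745/124 = -29/(3546*(3 + 2*√5)) - 745/124 = -745/124 - 29/(3546*(3 + 2*√5))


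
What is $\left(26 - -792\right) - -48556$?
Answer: $49374$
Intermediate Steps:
$\left(26 - -792\right) - -48556 = \left(26 + 792\right) + 48556 = 818 + 48556 = 49374$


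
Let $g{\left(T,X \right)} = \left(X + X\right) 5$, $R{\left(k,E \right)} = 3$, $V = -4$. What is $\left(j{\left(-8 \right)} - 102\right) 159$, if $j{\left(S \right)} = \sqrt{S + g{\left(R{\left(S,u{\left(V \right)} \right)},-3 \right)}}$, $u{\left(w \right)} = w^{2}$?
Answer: $-16218 + 159 i \sqrt{38} \approx -16218.0 + 980.14 i$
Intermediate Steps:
$g{\left(T,X \right)} = 10 X$ ($g{\left(T,X \right)} = 2 X 5 = 10 X$)
$j{\left(S \right)} = \sqrt{-30 + S}$ ($j{\left(S \right)} = \sqrt{S + 10 \left(-3\right)} = \sqrt{S - 30} = \sqrt{-30 + S}$)
$\left(j{\left(-8 \right)} - 102\right) 159 = \left(\sqrt{-30 - 8} - 102\right) 159 = \left(\sqrt{-38} - 102\right) 159 = \left(i \sqrt{38} - 102\right) 159 = \left(-102 + i \sqrt{38}\right) 159 = -16218 + 159 i \sqrt{38}$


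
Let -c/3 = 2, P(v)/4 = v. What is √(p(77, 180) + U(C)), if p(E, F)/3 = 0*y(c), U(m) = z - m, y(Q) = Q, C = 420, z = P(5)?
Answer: 20*I ≈ 20.0*I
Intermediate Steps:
P(v) = 4*v
z = 20 (z = 4*5 = 20)
c = -6 (c = -3*2 = -6)
U(m) = 20 - m
p(E, F) = 0 (p(E, F) = 3*(0*(-6)) = 3*0 = 0)
√(p(77, 180) + U(C)) = √(0 + (20 - 1*420)) = √(0 + (20 - 420)) = √(0 - 400) = √(-400) = 20*I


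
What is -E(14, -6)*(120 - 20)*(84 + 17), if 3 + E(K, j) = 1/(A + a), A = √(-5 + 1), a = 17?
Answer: 8706200/293 + 20200*I/293 ≈ 29714.0 + 68.942*I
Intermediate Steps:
A = 2*I (A = √(-4) = 2*I ≈ 2.0*I)
E(K, j) = -3 + (17 - 2*I)/293 (E(K, j) = -3 + 1/(2*I + 17) = -3 + 1/(17 + 2*I) = -3 + (17 - 2*I)/293)
-E(14, -6)*(120 - 20)*(84 + 17) = -(-862/293 - 2*I/293)*(120 - 20)*(84 + 17) = -(-862/293 - 2*I/293)*100*101 = -(-862/293 - 2*I/293)*10100 = -(-8706200/293 - 20200*I/293) = 8706200/293 + 20200*I/293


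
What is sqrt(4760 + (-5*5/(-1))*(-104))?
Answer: 12*sqrt(15) ≈ 46.476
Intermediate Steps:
sqrt(4760 + (-5*5/(-1))*(-104)) = sqrt(4760 - 25*(-1)*(-104)) = sqrt(4760 + 25*(-104)) = sqrt(4760 - 2600) = sqrt(2160) = 12*sqrt(15)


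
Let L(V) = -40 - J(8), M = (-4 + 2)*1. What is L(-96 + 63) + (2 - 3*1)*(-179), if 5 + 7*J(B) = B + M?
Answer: 972/7 ≈ 138.86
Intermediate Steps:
M = -2 (M = -2*1 = -2)
J(B) = -1 + B/7 (J(B) = -5/7 + (B - 2)/7 = -5/7 + (-2 + B)/7 = -5/7 + (-2/7 + B/7) = -1 + B/7)
L(V) = -281/7 (L(V) = -40 - (-1 + (⅐)*8) = -40 - (-1 + 8/7) = -40 - 1*⅐ = -40 - ⅐ = -281/7)
L(-96 + 63) + (2 - 3*1)*(-179) = -281/7 + (2 - 3*1)*(-179) = -281/7 + (2 - 3)*(-179) = -281/7 - 1*(-179) = -281/7 + 179 = 972/7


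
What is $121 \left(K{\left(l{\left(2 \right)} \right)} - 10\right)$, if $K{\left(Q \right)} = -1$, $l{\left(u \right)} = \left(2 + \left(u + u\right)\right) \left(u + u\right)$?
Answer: $-1331$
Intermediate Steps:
$l{\left(u \right)} = 2 u \left(2 + 2 u\right)$ ($l{\left(u \right)} = \left(2 + 2 u\right) 2 u = 2 u \left(2 + 2 u\right)$)
$121 \left(K{\left(l{\left(2 \right)} \right)} - 10\right) = 121 \left(-1 - 10\right) = 121 \left(-11\right) = -1331$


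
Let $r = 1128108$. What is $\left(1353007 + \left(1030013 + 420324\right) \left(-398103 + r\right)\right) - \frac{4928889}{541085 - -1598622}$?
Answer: $\frac{2265424660333846355}{2139707} \approx 1.0588 \cdot 10^{12}$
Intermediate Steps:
$\left(1353007 + \left(1030013 + 420324\right) \left(-398103 + r\right)\right) - \frac{4928889}{541085 - -1598622} = \left(1353007 + \left(1030013 + 420324\right) \left(-398103 + 1128108\right)\right) - \frac{4928889}{541085 - -1598622} = \left(1353007 + 1450337 \cdot 730005\right) - \frac{4928889}{541085 + 1598622} = \left(1353007 + 1058753261685\right) - \frac{4928889}{2139707} = 1058754614692 - \frac{4928889}{2139707} = \frac{2265424660333846355}{2139707}$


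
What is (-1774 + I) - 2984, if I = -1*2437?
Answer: -7195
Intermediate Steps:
I = -2437
(-1774 + I) - 2984 = (-1774 - 2437) - 2984 = -4211 - 2984 = -7195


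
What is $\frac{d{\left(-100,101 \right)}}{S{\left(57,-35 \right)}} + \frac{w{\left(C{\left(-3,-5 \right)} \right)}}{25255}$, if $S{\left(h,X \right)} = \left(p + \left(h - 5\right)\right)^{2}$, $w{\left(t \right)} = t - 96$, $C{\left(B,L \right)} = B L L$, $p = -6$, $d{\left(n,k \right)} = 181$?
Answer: $\frac{4209319}{53439580} \approx 0.078768$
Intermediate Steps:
$C{\left(B,L \right)} = B L^{2}$
$w{\left(t \right)} = -96 + t$
$S{\left(h,X \right)} = \left(-11 + h\right)^{2}$ ($S{\left(h,X \right)} = \left(-6 + \left(h - 5\right)\right)^{2} = \left(-6 + \left(-5 + h\right)\right)^{2} = \left(-11 + h\right)^{2}$)
$\frac{d{\left(-100,101 \right)}}{S{\left(57,-35 \right)}} + \frac{w{\left(C{\left(-3,-5 \right)} \right)}}{25255} = \frac{181}{\left(-11 + 57\right)^{2}} + \frac{-96 - 3 \left(-5\right)^{2}}{25255} = \frac{181}{46^{2}} + \left(-96 - 75\right) \frac{1}{25255} = \frac{181}{2116} + \left(-96 - 75\right) \frac{1}{25255} = 181 \cdot \frac{1}{2116} - \frac{171}{25255} = \frac{181}{2116} - \frac{171}{25255} = \frac{4209319}{53439580}$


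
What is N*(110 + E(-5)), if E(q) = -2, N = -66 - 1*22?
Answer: -9504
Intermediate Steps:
N = -88 (N = -66 - 22 = -88)
N*(110 + E(-5)) = -88*(110 - 2) = -88*108 = -9504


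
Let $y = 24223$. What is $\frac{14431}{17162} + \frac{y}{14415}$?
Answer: $\frac{623737991}{247390230} \approx 2.5213$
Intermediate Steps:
$\frac{14431}{17162} + \frac{y}{14415} = \frac{14431}{17162} + \frac{24223}{14415} = \frac{623737991}{247390230}$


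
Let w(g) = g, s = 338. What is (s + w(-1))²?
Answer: 113569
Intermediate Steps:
(s + w(-1))² = (338 - 1)² = 337² = 113569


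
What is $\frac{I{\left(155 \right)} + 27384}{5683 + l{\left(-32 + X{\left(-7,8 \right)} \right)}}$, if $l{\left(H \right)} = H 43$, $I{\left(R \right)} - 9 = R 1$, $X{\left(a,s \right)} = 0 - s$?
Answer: $\frac{27548}{3963} \approx 6.9513$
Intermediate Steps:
$X{\left(a,s \right)} = - s$
$I{\left(R \right)} = 9 + R$ ($I{\left(R \right)} = 9 + R 1 = 9 + R$)
$l{\left(H \right)} = 43 H$
$\frac{I{\left(155 \right)} + 27384}{5683 + l{\left(-32 + X{\left(-7,8 \right)} \right)}} = \frac{\left(9 + 155\right) + 27384}{5683 + 43 \left(-32 - 8\right)} = \frac{164 + 27384}{5683 + 43 \left(-32 - 8\right)} = \frac{27548}{5683 + 43 \left(-40\right)} = \frac{27548}{5683 - 1720} = \frac{27548}{3963}$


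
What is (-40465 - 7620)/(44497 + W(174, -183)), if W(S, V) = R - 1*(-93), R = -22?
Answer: -48085/44568 ≈ -1.0789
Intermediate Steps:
W(S, V) = 71 (W(S, V) = -22 - 1*(-93) = -22 + 93 = 71)
(-40465 - 7620)/(44497 + W(174, -183)) = (-40465 - 7620)/(44497 + 71) = -48085/44568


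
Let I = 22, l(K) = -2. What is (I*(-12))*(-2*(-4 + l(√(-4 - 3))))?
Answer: -3168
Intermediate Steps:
(I*(-12))*(-2*(-4 + l(√(-4 - 3)))) = (22*(-12))*(-2*(-4 - 2)) = -(-528)*(-6) = -264*12 = -3168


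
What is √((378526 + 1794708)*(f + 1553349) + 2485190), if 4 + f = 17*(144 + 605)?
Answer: √3403456441442 ≈ 1.8448e+6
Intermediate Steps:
f = 12729 (f = -4 + 17*(144 + 605) = -4 + 17*749 = -4 + 12733 = 12729)
√((378526 + 1794708)*(f + 1553349) + 2485190) = √((378526 + 1794708)*(12729 + 1553349) + 2485190) = √(2173234*1566078 + 2485190) = √(3403453956252 + 2485190) = √3403456441442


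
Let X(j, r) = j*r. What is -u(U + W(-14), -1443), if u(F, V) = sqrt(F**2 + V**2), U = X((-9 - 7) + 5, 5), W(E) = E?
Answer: -3*sqrt(231890) ≈ -1444.6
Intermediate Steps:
U = -55 (U = ((-9 - 7) + 5)*5 = (-16 + 5)*5 = -11*5 = -55)
-u(U + W(-14), -1443) = -sqrt((-55 - 14)**2 + (-1443)**2) = -sqrt((-69)**2 + 2082249) = -sqrt(4761 + 2082249) = -sqrt(2087010) = -3*sqrt(231890)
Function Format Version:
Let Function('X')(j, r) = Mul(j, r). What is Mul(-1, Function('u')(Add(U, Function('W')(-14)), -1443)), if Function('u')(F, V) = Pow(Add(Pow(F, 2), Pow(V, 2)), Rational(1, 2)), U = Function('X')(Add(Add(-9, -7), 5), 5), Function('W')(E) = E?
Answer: Mul(-3, Pow(231890, Rational(1, 2))) ≈ -1444.6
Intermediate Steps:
U = -55 (U = Mul(Add(Add(-9, -7), 5), 5) = Mul(Add(-16, 5), 5) = Mul(-11, 5) = -55)
Mul(-1, Function('u')(Add(U, Function('W')(-14)), -1443)) = Mul(-1, Pow(Add(Pow(Add(-55, -14), 2), Pow(-1443, 2)), Rational(1, 2))) = Mul(-1, Pow(Add(Pow(-69, 2), 2082249), Rational(1, 2))) = Mul(-1, Pow(Add(4761, 2082249), Rational(1, 2))) = Mul(-1, Pow(2087010, Rational(1, 2))) = Mul(-1, Mul(3, Pow(231890, Rational(1, 2)))) = Mul(-3, Pow(231890, Rational(1, 2)))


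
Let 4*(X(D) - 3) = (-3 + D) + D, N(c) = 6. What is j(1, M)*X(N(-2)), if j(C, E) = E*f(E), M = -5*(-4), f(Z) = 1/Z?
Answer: 21/4 ≈ 5.2500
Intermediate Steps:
M = 20
X(D) = 9/4 + D/2 (X(D) = 3 + ((-3 + D) + D)/4 = 3 + (-3 + 2*D)/4 = 3 + (-¾ + D/2) = 9/4 + D/2)
j(C, E) = 1 (j(C, E) = E/E = 1)
j(1, M)*X(N(-2)) = 1*(9/4 + (½)*6) = 1*(9/4 + 3) = 1*(21/4) = 21/4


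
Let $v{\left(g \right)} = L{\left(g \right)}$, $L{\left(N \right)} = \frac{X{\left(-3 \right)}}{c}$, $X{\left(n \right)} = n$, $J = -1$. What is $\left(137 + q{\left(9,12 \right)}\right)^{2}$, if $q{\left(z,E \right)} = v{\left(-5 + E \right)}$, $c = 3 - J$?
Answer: $\frac{297025}{16} \approx 18564.0$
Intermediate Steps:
$c = 4$ ($c = 3 - -1 = 3 + 1 = 4$)
$L{\left(N \right)} = - \frac{3}{4}$
$v{\left(g \right)} = - \frac{3}{4}$
$q{\left(z,E \right)} = - \frac{3}{4}$
$\left(137 + q{\left(9,12 \right)}\right)^{2} = \left(137 - \frac{3}{4}\right)^{2} = \left(\frac{545}{4}\right)^{2} = \frac{297025}{16}$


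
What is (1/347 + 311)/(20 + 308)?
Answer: 53959/56908 ≈ 0.94818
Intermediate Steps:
(1/347 + 311)/(20 + 308) = (1/347 + 311)/328 = (107918/347)*(1/328) = 53959/56908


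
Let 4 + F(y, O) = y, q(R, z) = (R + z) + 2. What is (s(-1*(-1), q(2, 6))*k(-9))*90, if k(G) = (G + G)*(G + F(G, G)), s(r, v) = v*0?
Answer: 0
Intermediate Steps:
q(R, z) = 2 + R + z
F(y, O) = -4 + y
s(r, v) = 0
k(G) = 2*G*(-4 + 2*G) (k(G) = (G + G)*(G + (-4 + G)) = (2*G)*(-4 + 2*G) = 2*G*(-4 + 2*G))
(s(-1*(-1), q(2, 6))*k(-9))*90 = (0*(4*(-9)*(-2 - 9)))*90 = (0*(4*(-9)*(-11)))*90 = (0*396)*90 = 0*90 = 0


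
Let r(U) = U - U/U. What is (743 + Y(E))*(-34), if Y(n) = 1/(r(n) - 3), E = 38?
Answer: -25263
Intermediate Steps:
r(U) = -1 + U (r(U) = U - 1*1 = U - 1 = -1 + U)
Y(n) = 1/(-4 + n) (Y(n) = 1/((-1 + n) - 3) = 1/(-4 + n))
(743 + Y(E))*(-34) = (743 + 1/(-4 + 38))*(-34) = (743 + 1/34)*(-34) = (25263/34)*(-34) = -25263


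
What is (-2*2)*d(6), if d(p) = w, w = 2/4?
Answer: -2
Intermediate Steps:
w = 1/2 (w = 2*(1/4) = 1/2 ≈ 0.50000)
d(p) = 1/2
(-2*2)*d(6) = -2*2*(1/2) = -4*1/2 = -2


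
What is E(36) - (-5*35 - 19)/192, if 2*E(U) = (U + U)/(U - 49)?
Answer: -2195/1248 ≈ -1.7588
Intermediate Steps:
E(U) = U/(-49 + U) (E(U) = ((U + U)/(U - 49))/2 = ((2*U)/(-49 + U))/2 = (2*U/(-49 + U))/2 = U/(-49 + U))
E(36) - (-5*35 - 19)/192 = 36/(-49 + 36) - (-5*35 - 19)/192 = 36/(-13) - (-175 - 19)/192 = 36*(-1/13) - (-194)/192 = -36/13 - 1*(-97/96) = -36/13 + 97/96 = -2195/1248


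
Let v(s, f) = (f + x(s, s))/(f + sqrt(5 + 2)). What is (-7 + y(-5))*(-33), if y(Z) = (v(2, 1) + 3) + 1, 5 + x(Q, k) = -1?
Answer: 143/2 + 55*sqrt(7)/2 ≈ 144.26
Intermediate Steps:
x(Q, k) = -6 (x(Q, k) = -5 - 1 = -6)
v(s, f) = (-6 + f)/(f + sqrt(7)) (v(s, f) = (f - 6)/(f + sqrt(5 + 2)) = (-6 + f)/(f + sqrt(7)))
y(Z) = 4 - 5/(1 + sqrt(7)) (y(Z) = ((-6 + 1)/(1 + sqrt(7)) + 3) + 1 = (-5/(1 + sqrt(7)) + 3) + 1 = (3 - 5/(1 + sqrt(7))) + 1 = 4 - 5/(1 + sqrt(7)))
(-7 + y(-5))*(-33) = (-7 + (29/6 - 5*sqrt(7)/6))*(-33) = (-13/6 - 5*sqrt(7)/6)*(-33) = 143/2 + 55*sqrt(7)/2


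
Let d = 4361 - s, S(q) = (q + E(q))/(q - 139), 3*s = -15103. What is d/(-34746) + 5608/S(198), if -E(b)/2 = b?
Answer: -958194899/573309 ≈ -1671.3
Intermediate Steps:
s = -15103/3 (s = (⅓)*(-15103) = -15103/3 ≈ -5034.3)
E(b) = -2*b
S(q) = -q/(-139 + q) (S(q) = (q - 2*q)/(q - 139) = (-q)/(-139 + q) = -q/(-139 + q))
d = 28186/3 (d = 4361 - 1*(-15103/3) = 4361 + 15103/3 = 28186/3 ≈ 9395.3)
d/(-34746) + 5608/S(198) = (28186/3)/(-34746) + 5608/((-1*198/(-139 + 198))) = (28186/3)*(-1/34746) + 5608/((-1*198/59)) = -14093/52119 + 5608/((-1*198*1/59)) = -14093/52119 + 5608/(-198/59) = -14093/52119 + 5608*(-59/198) = -14093/52119 - 165436/99 = -958194899/573309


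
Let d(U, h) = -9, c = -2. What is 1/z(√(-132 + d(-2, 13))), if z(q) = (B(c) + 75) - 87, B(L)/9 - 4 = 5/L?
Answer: ⅔ ≈ 0.66667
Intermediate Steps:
B(L) = 36 + 45/L (B(L) = 36 + 9*(5/L) = 36 + 45/L)
z(q) = 3/2 (z(q) = ((36 + 45/(-2)) + 75) - 87 = ((36 + 45*(-½)) + 75) - 87 = ((36 - 45/2) + 75) - 87 = (27/2 + 75) - 87 = 177/2 - 87 = 3/2)
1/z(√(-132 + d(-2, 13))) = 1/(3/2) = ⅔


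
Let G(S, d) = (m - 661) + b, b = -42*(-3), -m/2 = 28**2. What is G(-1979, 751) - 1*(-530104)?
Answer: 528001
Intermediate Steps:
m = -1568 (m = -2*28**2 = -2*784 = -1568)
b = 126
G(S, d) = -2103 (G(S, d) = (-1568 - 661) + 126 = -2229 + 126 = -2103)
G(-1979, 751) - 1*(-530104) = -2103 - 1*(-530104) = -2103 + 530104 = 528001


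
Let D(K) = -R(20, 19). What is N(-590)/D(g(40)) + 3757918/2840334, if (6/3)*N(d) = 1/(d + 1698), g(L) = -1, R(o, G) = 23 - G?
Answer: 16653672409/12588360288 ≈ 1.3229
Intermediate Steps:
D(K) = -4 (D(K) = -(23 - 1*19) = -(23 - 19) = -1*4 = -4)
N(d) = 1/(2*(1698 + d)) (N(d) = 1/(2*(d + 1698)) = 1/(2*(1698 + d)))
N(-590)/D(g(40)) + 3757918/2840334 = (1/(2*(1698 - 590)))/(-4) + 3757918/2840334 = ((½)/1108)*(-¼) + 3757918*(1/2840334) = ((½)*(1/1108))*(-¼) + 1878959/1420167 = (1/2216)*(-¼) + 1878959/1420167 = -1/8864 + 1878959/1420167 = 16653672409/12588360288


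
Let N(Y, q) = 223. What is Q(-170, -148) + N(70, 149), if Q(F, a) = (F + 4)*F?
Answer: 28443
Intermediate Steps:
Q(F, a) = F*(4 + F) (Q(F, a) = (4 + F)*F = F*(4 + F))
Q(-170, -148) + N(70, 149) = -170*(4 - 170) + 223 = -170*(-166) + 223 = 28220 + 223 = 28443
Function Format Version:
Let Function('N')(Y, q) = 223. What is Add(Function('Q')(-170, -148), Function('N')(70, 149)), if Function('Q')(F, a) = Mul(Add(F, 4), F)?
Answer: 28443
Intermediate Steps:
Function('Q')(F, a) = Mul(F, Add(4, F)) (Function('Q')(F, a) = Mul(Add(4, F), F) = Mul(F, Add(4, F)))
Add(Function('Q')(-170, -148), Function('N')(70, 149)) = Add(Mul(-170, Add(4, -170)), 223) = Add(Mul(-170, -166), 223) = Add(28220, 223) = 28443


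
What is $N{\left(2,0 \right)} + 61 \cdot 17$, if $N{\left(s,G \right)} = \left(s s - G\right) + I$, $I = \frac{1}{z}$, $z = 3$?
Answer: $\frac{3124}{3} \approx 1041.3$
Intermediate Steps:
$I = \frac{1}{3} \approx 0.33333$
$N{\left(s,G \right)} = \frac{1}{3} + s^{2} - G$ ($N{\left(s,G \right)} = \left(s s - G\right) + \frac{1}{3} = \left(s^{2} - G\right) + \frac{1}{3} = \frac{1}{3} + s^{2} - G$)
$N{\left(2,0 \right)} + 61 \cdot 17 = \left(\frac{1}{3} + 2^{2} - 0\right) + 61 \cdot 17 = \left(\frac{1}{3} + 4 + 0\right) + 1037 = \frac{13}{3} + 1037 = \frac{3124}{3}$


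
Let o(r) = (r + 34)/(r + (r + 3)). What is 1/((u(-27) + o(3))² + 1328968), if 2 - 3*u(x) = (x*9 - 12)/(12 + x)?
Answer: 81/107646472 ≈ 7.5246e-7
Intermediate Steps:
o(r) = (34 + r)/(3 + 2*r) (o(r) = (34 + r)/(r + (3 + r)) = (34 + r)/(3 + 2*r))
u(x) = ⅔ - (-12 + 9*x)/(3*(12 + x)) (u(x) = ⅔ - (x*9 - 12)/(3*(12 + x)) = ⅔ - (9*x - 12)/(3*(12 + x)) = ⅔ - (-12 + 9*x)/(3*(12 + x)))
1/((u(-27) + o(3))² + 1328968) = 1/(((36 - 7*(-27))/(3*(12 - 27)) + (34 + 3)/(3 + 2*3))² + 1328968) = 1/(((⅓)*(36 + 189)/(-15) + 37/(3 + 6))² + 1328968) = 1/(((⅓)*(-1/15)*225 + 37/9)² + 1328968) = 1/((-5 + (⅑)*37)² + 1328968) = 1/((-5 + 37/9)² + 1328968) = 1/((-8/9)² + 1328968) = 1/(64/81 + 1328968) = 1/(107646472/81) = 81/107646472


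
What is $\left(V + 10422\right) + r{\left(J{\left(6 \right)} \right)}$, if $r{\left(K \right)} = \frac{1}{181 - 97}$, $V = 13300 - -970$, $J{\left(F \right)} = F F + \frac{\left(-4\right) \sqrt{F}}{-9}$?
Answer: $\frac{2074129}{84} \approx 24692.0$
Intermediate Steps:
$J{\left(F \right)} = F^{2} + \frac{4 \sqrt{F}}{9}$ ($J{\left(F \right)} = F^{2} + - 4 \sqrt{F} \left(- \frac{1}{9}\right) = F^{2} + \frac{4 \sqrt{F}}{9}$)
$V = 14270$ ($V = 13300 + 970 = 14270$)
$r{\left(K \right)} = \frac{1}{84}$
$\left(V + 10422\right) + r{\left(J{\left(6 \right)} \right)} = \left(14270 + 10422\right) + \frac{1}{84} = 24692 + \frac{1}{84} = \frac{2074129}{84}$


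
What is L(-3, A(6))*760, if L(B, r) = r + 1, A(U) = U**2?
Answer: 28120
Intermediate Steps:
L(B, r) = 1 + r
L(-3, A(6))*760 = (1 + 6**2)*760 = (1 + 36)*760 = 37*760 = 28120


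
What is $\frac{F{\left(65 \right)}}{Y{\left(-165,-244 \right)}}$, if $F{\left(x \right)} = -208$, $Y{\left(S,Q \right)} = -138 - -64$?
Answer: $\frac{104}{37} \approx 2.8108$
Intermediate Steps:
$Y{\left(S,Q \right)} = -74$ ($Y{\left(S,Q \right)} = -138 + 64 = -74$)
$\frac{F{\left(65 \right)}}{Y{\left(-165,-244 \right)}} = - \frac{208}{-74} = \left(-208\right) \left(- \frac{1}{74}\right) = \frac{104}{37}$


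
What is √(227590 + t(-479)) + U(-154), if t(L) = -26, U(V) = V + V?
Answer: -308 + 2*√56891 ≈ 169.04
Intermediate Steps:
U(V) = 2*V
√(227590 + t(-479)) + U(-154) = √(227590 - 26) + 2*(-154) = √227564 - 308 = 2*√56891 - 308 = -308 + 2*√56891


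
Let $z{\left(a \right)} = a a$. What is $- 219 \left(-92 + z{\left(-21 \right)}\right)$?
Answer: $-76431$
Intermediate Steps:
$z{\left(a \right)} = a^{2}$
$- 219 \left(-92 + z{\left(-21 \right)}\right) = - 219 \left(-92 + \left(-21\right)^{2}\right) = - 219 \left(-92 + 441\right) = \left(-219\right) 349 = -76431$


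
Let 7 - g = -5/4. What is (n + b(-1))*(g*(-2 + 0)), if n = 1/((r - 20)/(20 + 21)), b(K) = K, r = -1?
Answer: 341/7 ≈ 48.714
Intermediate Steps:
g = 33/4 (g = 7 - (-5)/4 = 7 - 1*(-5/4) = 7 + 5/4 = 33/4 ≈ 8.2500)
n = -41/21 (n = 1/((-1 - 20)/(20 + 21)) = 1/(-21/41) = -41/21 ≈ -1.9524)
(n + b(-1))*(g*(-2 + 0)) = (-41/21 - 1)*(33*(-2 + 0)/4) = -341*(-2)/14 = -62/21*(-33/2) = 341/7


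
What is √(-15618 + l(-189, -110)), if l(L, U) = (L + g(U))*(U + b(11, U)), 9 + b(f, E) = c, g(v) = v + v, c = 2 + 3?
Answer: 4*√1938 ≈ 176.09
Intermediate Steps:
c = 5
g(v) = 2*v
b(f, E) = -4 (b(f, E) = -9 + 5 = -4)
l(L, U) = (-4 + U)*(L + 2*U) (l(L, U) = (L + 2*U)*(U - 4) = (L + 2*U)*(-4 + U) = (-4 + U)*(L + 2*U))
√(-15618 + l(-189, -110)) = √(-15618 + (-8*(-110) - 4*(-189) + 2*(-110)² - 189*(-110))) = √(-15618 + (880 + 756 + 2*12100 + 20790)) = √(-15618 + (880 + 756 + 24200 + 20790)) = √(-15618 + 46626) = √31008 = 4*√1938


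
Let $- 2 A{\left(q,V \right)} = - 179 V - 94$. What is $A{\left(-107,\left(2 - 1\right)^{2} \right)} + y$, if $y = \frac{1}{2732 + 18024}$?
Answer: $\frac{2833195}{20756} \approx 136.5$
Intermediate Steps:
$A{\left(q,V \right)} = 47 + \frac{179 V}{2}$ ($A{\left(q,V \right)} = - \frac{- 179 V - 94}{2} = - \frac{-94 - 179 V}{2} = 47 + \frac{179 V}{2}$)
$y = \frac{1}{20756} \approx 4.8179 \cdot 10^{-5}$
$A{\left(-107,\left(2 - 1\right)^{2} \right)} + y = \left(47 + \frac{179 \left(2 - 1\right)^{2}}{2}\right) + \frac{1}{20756} = \left(47 + \frac{179 \cdot 1^{2}}{2}\right) + \frac{1}{20756} = \left(47 + \frac{179}{2} \cdot 1\right) + \frac{1}{20756} = \left(47 + \frac{179}{2}\right) + \frac{1}{20756} = \frac{273}{2} + \frac{1}{20756} = \frac{2833195}{20756}$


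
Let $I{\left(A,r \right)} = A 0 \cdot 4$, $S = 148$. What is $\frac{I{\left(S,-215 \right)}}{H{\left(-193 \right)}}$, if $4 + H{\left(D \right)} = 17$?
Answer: $0$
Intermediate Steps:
$H{\left(D \right)} = 13$ ($H{\left(D \right)} = -4 + 17 = 13$)
$I{\left(A,r \right)} = 0$ ($I{\left(A,r \right)} = 0 \cdot 4 = 0$)
$\frac{I{\left(S,-215 \right)}}{H{\left(-193 \right)}} = \frac{0}{13} = 0 \cdot \frac{1}{13} = 0$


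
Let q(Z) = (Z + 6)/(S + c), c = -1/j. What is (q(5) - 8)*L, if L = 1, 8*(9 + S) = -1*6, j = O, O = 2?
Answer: -372/41 ≈ -9.0732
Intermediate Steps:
j = 2
S = -39/4 (S = -9 + (-1*6)/8 = -9 + (1/8)*(-6) = -9 - 3/4 = -39/4 ≈ -9.7500)
c = -1/2 ≈ -0.50000
q(Z) = -24/41 - 4*Z/41 (q(Z) = (Z + 6)/(-39/4 - 1/2) = (6 + Z)/(-41/4) = (6 + Z)*(-4/41) = -24/41 - 4*Z/41)
(q(5) - 8)*L = ((-24/41 - 4/41*5) - 8)*1 = ((-24/41 - 20/41) - 8)*1 = (-44/41 - 8)*1 = -372/41*1 = -372/41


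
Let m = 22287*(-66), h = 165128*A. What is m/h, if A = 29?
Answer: -735471/2394356 ≈ -0.30717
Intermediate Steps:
h = 4788712 (h = 165128*29 = 4788712)
m = -1470942
m/h = -1470942/4788712 = -1470942*1/4788712 = -735471/2394356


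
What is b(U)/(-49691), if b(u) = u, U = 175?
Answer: -175/49691 ≈ -0.0035218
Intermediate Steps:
b(U)/(-49691) = 175/(-49691) = 175*(-1/49691) = -175/49691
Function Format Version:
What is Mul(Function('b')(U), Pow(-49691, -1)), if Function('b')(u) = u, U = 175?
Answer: Rational(-175, 49691) ≈ -0.0035218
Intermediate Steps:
Mul(Function('b')(U), Pow(-49691, -1)) = Mul(175, Pow(-49691, -1)) = Mul(175, Rational(-1, 49691)) = Rational(-175, 49691)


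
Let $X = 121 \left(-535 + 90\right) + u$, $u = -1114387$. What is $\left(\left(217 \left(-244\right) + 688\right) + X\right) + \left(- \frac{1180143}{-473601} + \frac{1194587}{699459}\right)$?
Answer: $- \frac{134768086257938068}{110421493953} \approx -1.2205 \cdot 10^{6}$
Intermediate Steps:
$X = -1168232$ ($X = 121 \left(-535 + 90\right) - 1114387 = 121 \left(-445\right) - 1114387 = -53845 - 1114387 = -1168232$)
$\left(\left(217 \left(-244\right) + 688\right) + X\right) + \left(- \frac{1180143}{-473601} + \frac{1194587}{699459}\right) = \left(\left(217 \left(-244\right) + 688\right) - 1168232\right) + \left(- \frac{1180143}{-473601} + \frac{1194587}{699459}\right) = \left(\left(-52948 + 688\right) - 1168232\right) + \left(\left(-1180143\right) \left(- \frac{1}{473601}\right) + 1194587 \cdot \frac{1}{699459}\right) = \left(-52260 - 1168232\right) + \left(\frac{393381}{157867} + \frac{1194587}{699459}\right) = -1220492 + \frac{463739746808}{110421493953} = - \frac{134768086257938068}{110421493953}$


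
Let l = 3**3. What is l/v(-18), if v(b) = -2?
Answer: -27/2 ≈ -13.500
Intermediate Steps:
l = 27
l/v(-18) = 27/(-2) = 27*(-1/2) = -27/2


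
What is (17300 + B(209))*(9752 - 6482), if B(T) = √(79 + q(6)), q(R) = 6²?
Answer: 56571000 + 3270*√115 ≈ 5.6606e+7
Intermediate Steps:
q(R) = 36
B(T) = √115 (B(T) = √(79 + 36) = √115)
(17300 + B(209))*(9752 - 6482) = (17300 + √115)*(9752 - 6482) = (17300 + √115)*3270 = 56571000 + 3270*√115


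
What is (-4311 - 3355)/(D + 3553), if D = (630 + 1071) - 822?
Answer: -3833/2216 ≈ -1.7297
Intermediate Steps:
D = 879 (D = 1701 - 822 = 879)
(-4311 - 3355)/(D + 3553) = (-4311 - 3355)/(879 + 3553) = -7666/4432 = -7666*1/4432 = -3833/2216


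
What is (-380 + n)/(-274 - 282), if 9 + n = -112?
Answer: 501/556 ≈ 0.90108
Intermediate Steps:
n = -121 (n = -9 - 112 = -121)
(-380 + n)/(-274 - 282) = (-380 - 121)/(-274 - 282) = -501/(-556) = -501*(-1/556) = 501/556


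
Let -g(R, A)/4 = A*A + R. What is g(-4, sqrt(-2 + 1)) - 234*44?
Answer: -10276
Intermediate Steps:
g(R, A) = -4*R - 4*A**2 (g(R, A) = -4*(A*A + R) = -4*(A**2 + R) = -4*(R + A**2) = -4*R - 4*A**2)
g(-4, sqrt(-2 + 1)) - 234*44 = (-4*(-4) - 4*(sqrt(-2 + 1))**2) - 234*44 = (16 - 4*(sqrt(-1))**2) - 10296 = (16 - 4*I**2) - 10296 = (16 - 4*(-1)) - 10296 = (16 + 4) - 10296 = 20 - 10296 = -10276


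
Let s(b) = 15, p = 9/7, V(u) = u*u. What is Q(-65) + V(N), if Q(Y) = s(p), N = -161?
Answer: 25936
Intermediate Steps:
V(u) = u**2
p = 9/7 (p = 9*(1/7) = 9/7 ≈ 1.2857)
Q(Y) = 15
Q(-65) + V(N) = 15 + (-161)**2 = 15 + 25921 = 25936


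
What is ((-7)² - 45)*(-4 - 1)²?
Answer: 100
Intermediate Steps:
((-7)² - 45)*(-4 - 1)² = (49 - 45)*(-5)² = 4*25 = 100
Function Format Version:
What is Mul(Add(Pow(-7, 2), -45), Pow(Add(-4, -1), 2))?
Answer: 100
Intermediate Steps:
Mul(Add(Pow(-7, 2), -45), Pow(Add(-4, -1), 2)) = Mul(Add(49, -45), Pow(-5, 2)) = Mul(4, 25) = 100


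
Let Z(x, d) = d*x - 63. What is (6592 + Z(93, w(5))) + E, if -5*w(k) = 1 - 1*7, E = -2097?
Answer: 22718/5 ≈ 4543.6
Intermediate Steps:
w(k) = 6/5 (w(k) = -(1 - 1*7)/5 = -(1 - 7)/5 = -⅕*(-6) = 6/5)
Z(x, d) = -63 + d*x
(6592 + Z(93, w(5))) + E = (6592 + (-63 + (6/5)*93)) - 2097 = (6592 + (-63 + 558/5)) - 2097 = (6592 + 243/5) - 2097 = 33203/5 - 2097 = 22718/5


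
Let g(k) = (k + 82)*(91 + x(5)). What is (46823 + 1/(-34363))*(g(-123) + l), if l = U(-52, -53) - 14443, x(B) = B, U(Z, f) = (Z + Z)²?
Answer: -12168706271124/34363 ≈ -3.5412e+8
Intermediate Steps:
U(Z, f) = 4*Z² (U(Z, f) = (2*Z)² = 4*Z²)
g(k) = 7872 + 96*k (g(k) = (k + 82)*(91 + 5) = (82 + k)*96 = 7872 + 96*k)
l = -3627 (l = 4*(-52)² - 14443 = 4*2704 - 14443 = 10816 - 14443 = -3627)
(46823 + 1/(-34363))*(g(-123) + l) = (46823 + 1/(-34363))*((7872 + 96*(-123)) - 3627) = (46823 - 1/34363)*((7872 - 11808) - 3627) = 1608978748*(-3936 - 3627)/34363 = (1608978748/34363)*(-7563) = -12168706271124/34363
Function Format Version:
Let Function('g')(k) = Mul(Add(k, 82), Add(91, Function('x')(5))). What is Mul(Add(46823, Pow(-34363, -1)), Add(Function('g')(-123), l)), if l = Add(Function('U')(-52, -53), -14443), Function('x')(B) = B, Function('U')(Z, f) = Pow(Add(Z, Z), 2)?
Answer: Rational(-12168706271124, 34363) ≈ -3.5412e+8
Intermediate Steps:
Function('U')(Z, f) = Mul(4, Pow(Z, 2)) (Function('U')(Z, f) = Pow(Mul(2, Z), 2) = Mul(4, Pow(Z, 2)))
Function('g')(k) = Add(7872, Mul(96, k)) (Function('g')(k) = Mul(Add(k, 82), Add(91, 5)) = Mul(Add(82, k), 96) = Add(7872, Mul(96, k)))
l = -3627 (l = Add(Mul(4, Pow(-52, 2)), -14443) = Add(Mul(4, 2704), -14443) = Add(10816, -14443) = -3627)
Mul(Add(46823, Pow(-34363, -1)), Add(Function('g')(-123), l)) = Mul(Add(46823, Pow(-34363, -1)), Add(Add(7872, Mul(96, -123)), -3627)) = Mul(Add(46823, Rational(-1, 34363)), Add(Add(7872, -11808), -3627)) = Mul(Rational(1608978748, 34363), Add(-3936, -3627)) = Mul(Rational(1608978748, 34363), -7563) = Rational(-12168706271124, 34363)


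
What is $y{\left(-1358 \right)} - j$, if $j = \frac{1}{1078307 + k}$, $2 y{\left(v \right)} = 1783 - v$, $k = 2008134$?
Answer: $\frac{9694511179}{6172882} \approx 1570.5$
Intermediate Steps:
$y{\left(v \right)} = \frac{1783}{2} - \frac{v}{2}$ ($y{\left(v \right)} = \frac{1783 - v}{2} = \frac{1783}{2} - \frac{v}{2}$)
$j = \frac{1}{3086441}$ ($j = \frac{1}{1078307 + 2008134} = \frac{1}{3086441} \approx 3.24 \cdot 10^{-7}$)
$y{\left(-1358 \right)} - j = \left(\frac{1783}{2} - -679\right) - \frac{1}{3086441} = \left(\frac{1783}{2} + 679\right) - \frac{1}{3086441} = \frac{3141}{2} - \frac{1}{3086441} = \frac{9694511179}{6172882}$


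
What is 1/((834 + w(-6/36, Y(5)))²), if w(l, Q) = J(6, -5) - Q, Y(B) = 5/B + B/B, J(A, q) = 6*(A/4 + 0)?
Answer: 1/707281 ≈ 1.4139e-6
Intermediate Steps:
J(A, q) = 3*A/2 (J(A, q) = 6*(A*(¼) + 0) = 6*(A/4 + 0) = 6*(A/4) = 3*A/2)
Y(B) = 1 + 5/B (Y(B) = 5/B + 1 = 1 + 5/B)
w(l, Q) = 9 - Q (w(l, Q) = (3/2)*6 - Q = 9 - Q)
1/((834 + w(-6/36, Y(5)))²) = 1/((834 + (9 - (5 + 5)/5))²) = 1/((834 + (9 - 10/5))²) = 1/((834 + (9 - 1*2))²) = 1/((834 + (9 - 2))²) = 1/((834 + 7)²) = 1/(841²) = 1/707281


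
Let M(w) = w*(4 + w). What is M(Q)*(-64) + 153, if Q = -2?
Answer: 409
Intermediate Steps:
M(Q)*(-64) + 153 = -2*(4 - 2)*(-64) + 153 = -2*2*(-64) + 153 = -4*(-64) + 153 = 256 + 153 = 409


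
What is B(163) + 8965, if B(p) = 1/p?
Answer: 1461296/163 ≈ 8965.0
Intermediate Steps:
B(163) + 8965 = 1/163 + 8965 = 1461296/163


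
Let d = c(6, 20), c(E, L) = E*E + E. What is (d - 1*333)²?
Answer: 84681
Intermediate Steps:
c(E, L) = E + E² (c(E, L) = E² + E = E + E²)
d = 42 (d = 6*(1 + 6) = 6*7 = 42)
(d - 1*333)² = (42 - 1*333)² = (42 - 333)² = (-291)² = 84681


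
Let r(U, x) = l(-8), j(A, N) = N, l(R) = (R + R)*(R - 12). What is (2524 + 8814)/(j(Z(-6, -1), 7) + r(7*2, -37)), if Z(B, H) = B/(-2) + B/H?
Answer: 11338/327 ≈ 34.673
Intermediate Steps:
Z(B, H) = -B/2 + B/H (Z(B, H) = B*(-1/2) + B/H = -B/2 + B/H)
l(R) = 2*R*(-12 + R) (l(R) = (2*R)*(-12 + R) = 2*R*(-12 + R))
r(U, x) = 320 (r(U, x) = 2*(-8)*(-12 - 8) = 2*(-8)*(-20) = 320)
(2524 + 8814)/(j(Z(-6, -1), 7) + r(7*2, -37)) = (2524 + 8814)/(7 + 320) = 11338/327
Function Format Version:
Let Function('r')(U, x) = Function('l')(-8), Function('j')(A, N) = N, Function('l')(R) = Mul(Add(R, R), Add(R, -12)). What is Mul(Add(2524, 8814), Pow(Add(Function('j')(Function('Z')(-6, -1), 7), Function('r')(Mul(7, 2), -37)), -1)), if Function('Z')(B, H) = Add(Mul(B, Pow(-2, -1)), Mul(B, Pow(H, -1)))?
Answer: Rational(11338, 327) ≈ 34.673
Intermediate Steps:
Function('Z')(B, H) = Add(Mul(Rational(-1, 2), B), Mul(B, Pow(H, -1))) (Function('Z')(B, H) = Add(Mul(B, Rational(-1, 2)), Mul(B, Pow(H, -1))) = Add(Mul(Rational(-1, 2), B), Mul(B, Pow(H, -1))))
Function('l')(R) = Mul(2, R, Add(-12, R)) (Function('l')(R) = Mul(Mul(2, R), Add(-12, R)) = Mul(2, R, Add(-12, R)))
Function('r')(U, x) = 320 (Function('r')(U, x) = Mul(2, -8, Add(-12, -8)) = Mul(2, -8, -20) = 320)
Mul(Add(2524, 8814), Pow(Add(Function('j')(Function('Z')(-6, -1), 7), Function('r')(Mul(7, 2), -37)), -1)) = Mul(Add(2524, 8814), Pow(Add(7, 320), -1)) = Mul(11338, Pow(327, -1)) = Mul(11338, Rational(1, 327)) = Rational(11338, 327)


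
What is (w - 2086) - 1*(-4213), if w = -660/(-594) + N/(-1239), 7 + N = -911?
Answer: 7912943/3717 ≈ 2128.9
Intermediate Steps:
N = -918 (N = -7 - 911 = -918)
w = 6884/3717 (w = -660/(-594) - 918/(-1239) = -660*(-1/594) - 918*(-1/1239) = 10/9 + 306/413 = 6884/3717 ≈ 1.8520)
(w - 2086) - 1*(-4213) = (6884/3717 - 2086) - 1*(-4213) = -7746778/3717 + 4213 = 7912943/3717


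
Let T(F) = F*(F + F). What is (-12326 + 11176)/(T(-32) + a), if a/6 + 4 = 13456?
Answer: -115/8276 ≈ -0.013896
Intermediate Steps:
a = 80712 (a = -24 + 6*13456 = -24 + 80736 = 80712)
T(F) = 2*F**2 (T(F) = F*(2*F) = 2*F**2)
(-12326 + 11176)/(T(-32) + a) = (-12326 + 11176)/(2*(-32)**2 + 80712) = -1150/(2*1024 + 80712) = -1150/(2048 + 80712) = -1150/82760 = -1150*1/82760 = -115/8276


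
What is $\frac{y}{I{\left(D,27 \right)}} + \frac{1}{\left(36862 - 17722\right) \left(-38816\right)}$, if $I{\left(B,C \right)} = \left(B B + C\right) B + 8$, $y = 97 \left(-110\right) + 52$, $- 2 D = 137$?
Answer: $\frac{2524325730899}{76852057535616} \approx 0.032847$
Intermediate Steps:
$D = - \frac{137}{2}$ ($D = \left(- \frac{1}{2}\right) 137 = - \frac{137}{2} \approx -68.5$)
$y = -10618$ ($y = -10670 + 52 = -10618$)
$I{\left(B,C \right)} = 8 + B \left(C + B^{2}\right)$ ($I{\left(B,C \right)} = \left(B^{2} + C\right) B + 8 = \left(C + B^{2}\right) B + 8 = B \left(C + B^{2}\right) + 8 = 8 + B \left(C + B^{2}\right)$)
$\frac{y}{I{\left(D,27 \right)}} + \frac{1}{\left(36862 - 17722\right) \left(-38816\right)} = - \frac{10618}{8 + \left(- \frac{137}{2}\right)^{3} - \frac{3699}{2}} + \frac{1}{\left(36862 - 17722\right) \left(-38816\right)} = - \frac{10618}{8 - \frac{2571353}{8} - \frac{3699}{2}} + \frac{1}{19140} \left(- \frac{1}{38816}\right) = - \frac{10618}{- \frac{2586085}{8}} + \frac{1}{19140} \left(- \frac{1}{38816}\right) = \left(-10618\right) \left(- \frac{8}{2586085}\right) - \frac{1}{742938240} = \frac{84944}{2586085} - \frac{1}{742938240} = \frac{2524325730899}{76852057535616}$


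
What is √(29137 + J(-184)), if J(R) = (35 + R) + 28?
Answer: 6*√806 ≈ 170.34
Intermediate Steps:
J(R) = 63 + R
√(29137 + J(-184)) = √(29137 + (63 - 184)) = √(29137 - 121) = √29016 = 6*√806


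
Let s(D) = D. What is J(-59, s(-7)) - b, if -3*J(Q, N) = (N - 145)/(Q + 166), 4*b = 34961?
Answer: -11221873/1284 ≈ -8739.8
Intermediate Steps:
b = 34961/4 (b = (1/4)*34961 = 34961/4 ≈ 8740.3)
J(Q, N) = -(-145 + N)/(3*(166 + Q)) (J(Q, N) = -(N - 145)/(3*(Q + 166)) = -(-145 + N)/(3*(166 + Q)))
J(-59, s(-7)) - b = (145 - 1*(-7))/(3*(166 - 59)) - 1*34961/4 = (1/3)*(145 + 7)/107 - 34961/4 = (1/3)*(1/107)*152 - 34961/4 = 152/321 - 34961/4 = -11221873/1284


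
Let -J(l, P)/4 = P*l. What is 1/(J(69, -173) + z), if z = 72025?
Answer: 1/119773 ≈ 8.3491e-6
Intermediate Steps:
J(l, P) = -4*P*l
1/(J(69, -173) + z) = 1/(-4*(-173)*69 + 72025) = 1/(47748 + 72025) = 1/119773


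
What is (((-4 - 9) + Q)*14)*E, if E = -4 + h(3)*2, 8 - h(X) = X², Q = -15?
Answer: 2352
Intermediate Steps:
h(X) = 8 - X²
E = -6 (E = -4 + (8 - 1*3²)*2 = -4 + (8 - 1*9)*2 = -4 + (8 - 9)*2 = -4 - 1*2 = -4 - 2 = -6)
(((-4 - 9) + Q)*14)*E = (((-4 - 9) - 15)*14)*(-6) = ((-13 - 15)*14)*(-6) = -28*14*(-6) = -392*(-6) = 2352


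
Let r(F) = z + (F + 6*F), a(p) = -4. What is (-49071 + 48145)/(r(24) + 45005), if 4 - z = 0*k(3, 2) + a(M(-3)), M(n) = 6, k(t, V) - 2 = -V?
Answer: -926/45181 ≈ -0.020495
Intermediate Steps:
k(t, V) = 2 - V
z = 8 (z = 4 - (0*(2 - 1*2) - 4) = 4 - (0*(2 - 2) - 4) = 4 - (0*0 - 4) = 4 - (0 - 4) = 4 - 1*(-4) = 4 + 4 = 8)
r(F) = 8 + 7*F (r(F) = 8 + (F + 6*F) = 8 + 7*F)
(-49071 + 48145)/(r(24) + 45005) = (-49071 + 48145)/((8 + 7*24) + 45005) = -926/((8 + 168) + 45005) = -926/(176 + 45005) = -926/45181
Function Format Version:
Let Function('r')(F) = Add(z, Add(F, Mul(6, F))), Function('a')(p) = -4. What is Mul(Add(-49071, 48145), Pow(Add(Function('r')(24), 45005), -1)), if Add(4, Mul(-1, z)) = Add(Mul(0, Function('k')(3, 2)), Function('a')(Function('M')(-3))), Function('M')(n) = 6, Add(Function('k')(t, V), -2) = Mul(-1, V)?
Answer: Rational(-926, 45181) ≈ -0.020495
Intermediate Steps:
Function('k')(t, V) = Add(2, Mul(-1, V))
z = 8 (z = Add(4, Mul(-1, Add(Mul(0, Add(2, Mul(-1, 2))), -4))) = Add(4, Mul(-1, Add(Mul(0, Add(2, -2)), -4))) = Add(4, Mul(-1, Add(Mul(0, 0), -4))) = Add(4, Mul(-1, Add(0, -4))) = Add(4, Mul(-1, -4)) = Add(4, 4) = 8)
Function('r')(F) = Add(8, Mul(7, F)) (Function('r')(F) = Add(8, Add(F, Mul(6, F))) = Add(8, Mul(7, F)))
Mul(Add(-49071, 48145), Pow(Add(Function('r')(24), 45005), -1)) = Mul(Add(-49071, 48145), Pow(Add(Add(8, Mul(7, 24)), 45005), -1)) = Mul(-926, Pow(Add(Add(8, 168), 45005), -1)) = Mul(-926, Pow(Add(176, 45005), -1)) = Mul(-926, Pow(45181, -1)) = Mul(-926, Rational(1, 45181)) = Rational(-926, 45181)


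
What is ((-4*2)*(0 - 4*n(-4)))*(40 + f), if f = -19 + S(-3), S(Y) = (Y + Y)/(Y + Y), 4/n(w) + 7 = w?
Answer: -256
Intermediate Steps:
n(w) = 4/(-7 + w)
S(Y) = 1 (S(Y) = (2*Y)/((2*Y)) = (2*Y)*(1/(2*Y)) = 1)
f = -18 (f = -19 + 1 = -18)
((-4*2)*(0 - 4*n(-4)))*(40 + f) = ((-4*2)*(0 - 16/(-7 - 4)))*(40 - 18) = -8*(0 - 16/(-11))*22 = -8*(0 - 16*(-1)/11)*22 = -8*(0 - 4*(-4/11))*22 = -8*(0 + 16/11)*22 = -8*16/11*22 = -128/11*22 = -256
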